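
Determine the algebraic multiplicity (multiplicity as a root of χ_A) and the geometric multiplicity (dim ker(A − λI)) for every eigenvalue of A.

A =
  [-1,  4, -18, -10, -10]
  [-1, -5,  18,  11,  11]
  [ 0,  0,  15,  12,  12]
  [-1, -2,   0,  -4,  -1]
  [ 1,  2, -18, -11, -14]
λ = -3: alg = 4, geom = 3; λ = 3: alg = 1, geom = 1

Step 1 — factor the characteristic polynomial to read off the algebraic multiplicities:
  χ_A(x) = (x - 3)*(x + 3)^4

Step 2 — compute geometric multiplicities via the rank-nullity identity g(λ) = n − rank(A − λI):
  rank(A − (-3)·I) = 2, so dim ker(A − (-3)·I) = n − 2 = 3
  rank(A − (3)·I) = 4, so dim ker(A − (3)·I) = n − 4 = 1

Summary:
  λ = -3: algebraic multiplicity = 4, geometric multiplicity = 3
  λ = 3: algebraic multiplicity = 1, geometric multiplicity = 1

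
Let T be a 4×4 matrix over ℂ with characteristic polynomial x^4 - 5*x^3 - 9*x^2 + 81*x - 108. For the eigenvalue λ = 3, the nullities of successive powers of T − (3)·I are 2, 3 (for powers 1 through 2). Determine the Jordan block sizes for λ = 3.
Block sizes for λ = 3: [2, 1]

From the dimensions of kernels of powers, the number of Jordan blocks of size at least j is d_j − d_{j−1} where d_j = dim ker(N^j) (with d_0 = 0). Computing the differences gives [2, 1].
The number of blocks of size exactly k is (#blocks of size ≥ k) − (#blocks of size ≥ k + 1), so the partition is: 1 block(s) of size 1, 1 block(s) of size 2.
In nonincreasing order the block sizes are [2, 1].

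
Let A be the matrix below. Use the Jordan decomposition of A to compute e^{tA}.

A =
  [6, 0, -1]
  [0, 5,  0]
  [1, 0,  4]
e^{tA} =
  [t*exp(5*t) + exp(5*t), 0, -t*exp(5*t)]
  [0, exp(5*t), 0]
  [t*exp(5*t), 0, -t*exp(5*t) + exp(5*t)]

Strategy: write A = P · J · P⁻¹ where J is a Jordan canonical form, so e^{tA} = P · e^{tJ} · P⁻¹, and e^{tJ} can be computed block-by-block.

A has Jordan form
J =
  [5, 1, 0]
  [0, 5, 0]
  [0, 0, 5]
(up to reordering of blocks).

Per-block formulas:
  For a 1×1 block at λ = 5: exp(t · [5]) = [e^(5t)].
  For a 2×2 Jordan block J_2(5): exp(t · J_2(5)) = e^(5t)·(I + t·N), where N is the 2×2 nilpotent shift.

After assembling e^{tJ} and conjugating by P, we get:

e^{tA} =
  [t*exp(5*t) + exp(5*t), 0, -t*exp(5*t)]
  [0, exp(5*t), 0]
  [t*exp(5*t), 0, -t*exp(5*t) + exp(5*t)]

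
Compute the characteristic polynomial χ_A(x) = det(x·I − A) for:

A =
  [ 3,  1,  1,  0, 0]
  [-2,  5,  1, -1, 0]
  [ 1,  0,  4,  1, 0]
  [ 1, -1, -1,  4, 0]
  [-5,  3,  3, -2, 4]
x^5 - 20*x^4 + 160*x^3 - 640*x^2 + 1280*x - 1024

Expanding det(x·I − A) (e.g. by cofactor expansion or by noting that A is similar to its Jordan form J, which has the same characteristic polynomial as A) gives
  χ_A(x) = x^5 - 20*x^4 + 160*x^3 - 640*x^2 + 1280*x - 1024
which factors as (x - 4)^5. The eigenvalues (with algebraic multiplicities) are λ = 4 with multiplicity 5.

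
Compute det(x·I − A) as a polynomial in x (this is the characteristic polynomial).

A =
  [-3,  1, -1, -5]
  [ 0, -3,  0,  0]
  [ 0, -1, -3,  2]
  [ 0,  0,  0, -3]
x^4 + 12*x^3 + 54*x^2 + 108*x + 81

Expanding det(x·I − A) (e.g. by cofactor expansion or by noting that A is similar to its Jordan form J, which has the same characteristic polynomial as A) gives
  χ_A(x) = x^4 + 12*x^3 + 54*x^2 + 108*x + 81
which factors as (x + 3)^4. The eigenvalues (with algebraic multiplicities) are λ = -3 with multiplicity 4.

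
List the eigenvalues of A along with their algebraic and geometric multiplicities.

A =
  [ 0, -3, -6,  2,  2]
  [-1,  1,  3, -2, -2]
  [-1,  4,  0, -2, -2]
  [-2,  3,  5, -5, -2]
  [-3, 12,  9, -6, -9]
λ = -3: alg = 4, geom = 2; λ = -1: alg = 1, geom = 1

Step 1 — factor the characteristic polynomial to read off the algebraic multiplicities:
  χ_A(x) = (x + 1)*(x + 3)^4

Step 2 — compute geometric multiplicities via the rank-nullity identity g(λ) = n − rank(A − λI):
  rank(A − (-3)·I) = 3, so dim ker(A − (-3)·I) = n − 3 = 2
  rank(A − (-1)·I) = 4, so dim ker(A − (-1)·I) = n − 4 = 1

Summary:
  λ = -3: algebraic multiplicity = 4, geometric multiplicity = 2
  λ = -1: algebraic multiplicity = 1, geometric multiplicity = 1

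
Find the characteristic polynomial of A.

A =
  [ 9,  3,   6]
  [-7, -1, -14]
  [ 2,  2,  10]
x^3 - 18*x^2 + 108*x - 216

Expanding det(x·I − A) (e.g. by cofactor expansion or by noting that A is similar to its Jordan form J, which has the same characteristic polynomial as A) gives
  χ_A(x) = x^3 - 18*x^2 + 108*x - 216
which factors as (x - 6)^3. The eigenvalues (with algebraic multiplicities) are λ = 6 with multiplicity 3.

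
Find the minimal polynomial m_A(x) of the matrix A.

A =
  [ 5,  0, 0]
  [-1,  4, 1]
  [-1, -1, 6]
x^2 - 10*x + 25

The characteristic polynomial is χ_A(x) = (x - 5)^3, so the eigenvalues are known. The minimal polynomial is
  m_A(x) = Π_λ (x − λ)^{k_λ}
where k_λ is the size of the *largest* Jordan block for λ (equivalently, the smallest k with (A − λI)^k v = 0 for every generalised eigenvector v of λ).

  λ = 5: largest Jordan block has size 2, contributing (x − 5)^2

So m_A(x) = (x - 5)^2 = x^2 - 10*x + 25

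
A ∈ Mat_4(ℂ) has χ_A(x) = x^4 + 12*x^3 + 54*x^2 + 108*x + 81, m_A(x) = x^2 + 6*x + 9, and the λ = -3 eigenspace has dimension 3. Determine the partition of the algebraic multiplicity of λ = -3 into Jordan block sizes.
Block sizes for λ = -3: [2, 1, 1]

Step 1 — from the characteristic polynomial, algebraic multiplicity of λ = -3 is 4. From dim ker(A − (-3)·I) = 3, there are exactly 3 Jordan blocks for λ = -3.
Step 2 — from the minimal polynomial, the factor (x + 3)^2 tells us the largest block for λ = -3 has size 2.
Step 3 — with total size 4, 3 blocks, and largest block 2, the block sizes (in nonincreasing order) are [2, 1, 1].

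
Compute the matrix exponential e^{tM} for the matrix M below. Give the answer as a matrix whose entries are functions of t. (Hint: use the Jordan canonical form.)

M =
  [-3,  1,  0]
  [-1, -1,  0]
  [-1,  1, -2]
e^{tM} =
  [-t*exp(-2*t) + exp(-2*t), t*exp(-2*t), 0]
  [-t*exp(-2*t), t*exp(-2*t) + exp(-2*t), 0]
  [-t*exp(-2*t), t*exp(-2*t), exp(-2*t)]

Strategy: write M = P · J · P⁻¹ where J is a Jordan canonical form, so e^{tM} = P · e^{tJ} · P⁻¹, and e^{tJ} can be computed block-by-block.

M has Jordan form
J =
  [-2,  1,  0]
  [ 0, -2,  0]
  [ 0,  0, -2]
(up to reordering of blocks).

Per-block formulas:
  For a 1×1 block at λ = -2: exp(t · [-2]) = [e^(-2t)].
  For a 2×2 Jordan block J_2(-2): exp(t · J_2(-2)) = e^(-2t)·(I + t·N), where N is the 2×2 nilpotent shift.

After assembling e^{tJ} and conjugating by P, we get:

e^{tM} =
  [-t*exp(-2*t) + exp(-2*t), t*exp(-2*t), 0]
  [-t*exp(-2*t), t*exp(-2*t) + exp(-2*t), 0]
  [-t*exp(-2*t), t*exp(-2*t), exp(-2*t)]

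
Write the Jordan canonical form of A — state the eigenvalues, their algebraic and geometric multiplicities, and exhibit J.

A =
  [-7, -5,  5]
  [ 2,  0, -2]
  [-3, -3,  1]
J_2(-2) ⊕ J_1(-2)

The characteristic polynomial is
  det(x·I − A) = x^3 + 6*x^2 + 12*x + 8 = (x + 2)^3

Eigenvalues and multiplicities (the geometric multiplicity of λ is n − rank(A − λI), which equals the number of Jordan blocks for λ):
  λ = -2: algebraic multiplicity = 3, geometric multiplicity = 2

Determining the block sizes for each eigenvalue:
  λ = -2: 2 blocks summing to 3 forces exactly one block of size 2 and the rest size 1 → block sizes [2, 1]

Assembling the blocks gives a Jordan form
J =
  [-2,  1,  0]
  [ 0, -2,  0]
  [ 0,  0, -2]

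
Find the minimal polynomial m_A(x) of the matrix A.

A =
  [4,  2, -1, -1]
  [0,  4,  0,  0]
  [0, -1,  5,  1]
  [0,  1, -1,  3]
x^2 - 8*x + 16

The characteristic polynomial is χ_A(x) = (x - 4)^4, so the eigenvalues are known. The minimal polynomial is
  m_A(x) = Π_λ (x − λ)^{k_λ}
where k_λ is the size of the *largest* Jordan block for λ (equivalently, the smallest k with (A − λI)^k v = 0 for every generalised eigenvector v of λ).

  λ = 4: largest Jordan block has size 2, contributing (x − 4)^2

So m_A(x) = (x - 4)^2 = x^2 - 8*x + 16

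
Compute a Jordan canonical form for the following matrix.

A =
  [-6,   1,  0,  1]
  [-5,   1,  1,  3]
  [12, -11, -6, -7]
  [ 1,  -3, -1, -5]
J_2(-4) ⊕ J_2(-4)

The characteristic polynomial is
  det(x·I − A) = x^4 + 16*x^3 + 96*x^2 + 256*x + 256 = (x + 4)^4

Eigenvalues and multiplicities (the geometric multiplicity of λ is n − rank(A − λI), which equals the number of Jordan blocks for λ):
  λ = -4: algebraic multiplicity = 4, geometric multiplicity = 2

Determining the block sizes for each eigenvalue:
  λ = -4: with am = 4 and gm = 2, the partition is not yet determined (e.g. several partitions of 4 into 2 parts exist). Let N = A − (-4)·I. Computing rank(N^1) = 2, rank(N^2) = 0; the number of blocks of size ≥ j is rank(N^{j−1}) − rank(N^j), giving [2, 2]. So we have 2 block(s) of size 2 → block sizes [2, 2]

Assembling the blocks gives a Jordan form
J =
  [-4,  1,  0,  0]
  [ 0, -4,  0,  0]
  [ 0,  0, -4,  1]
  [ 0,  0,  0, -4]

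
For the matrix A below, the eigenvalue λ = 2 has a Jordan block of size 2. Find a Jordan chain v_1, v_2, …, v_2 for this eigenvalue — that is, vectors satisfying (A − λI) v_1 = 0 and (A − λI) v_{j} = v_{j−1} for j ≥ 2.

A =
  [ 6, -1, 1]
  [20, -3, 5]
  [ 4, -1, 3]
A Jordan chain for λ = 2 of length 2:
v_1 = (4, 20, 4)ᵀ
v_2 = (1, 0, 0)ᵀ

Let N = A − (2)·I. We want v_2 with N^2 v_2 = 0 but N^1 v_2 ≠ 0; then v_{j-1} := N · v_j for j = 2, …, 2.

Pick v_2 = (1, 0, 0)ᵀ.
Then v_1 = N · v_2 = (4, 20, 4)ᵀ.

Sanity check: (A − (2)·I) v_1 = (0, 0, 0)ᵀ = 0. ✓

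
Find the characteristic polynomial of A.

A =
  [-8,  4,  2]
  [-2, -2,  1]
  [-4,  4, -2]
x^3 + 12*x^2 + 48*x + 64

Expanding det(x·I − A) (e.g. by cofactor expansion or by noting that A is similar to its Jordan form J, which has the same characteristic polynomial as A) gives
  χ_A(x) = x^3 + 12*x^2 + 48*x + 64
which factors as (x + 4)^3. The eigenvalues (with algebraic multiplicities) are λ = -4 with multiplicity 3.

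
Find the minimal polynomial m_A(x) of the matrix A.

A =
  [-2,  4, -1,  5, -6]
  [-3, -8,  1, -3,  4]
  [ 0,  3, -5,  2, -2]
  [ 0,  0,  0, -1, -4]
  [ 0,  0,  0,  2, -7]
x^4 + 18*x^3 + 120*x^2 + 350*x + 375

The characteristic polynomial is χ_A(x) = (x + 3)*(x + 5)^4, so the eigenvalues are known. The minimal polynomial is
  m_A(x) = Π_λ (x − λ)^{k_λ}
where k_λ is the size of the *largest* Jordan block for λ (equivalently, the smallest k with (A − λI)^k v = 0 for every generalised eigenvector v of λ).

  λ = -5: largest Jordan block has size 3, contributing (x + 5)^3
  λ = -3: largest Jordan block has size 1, contributing (x + 3)

So m_A(x) = (x + 3)*(x + 5)^3 = x^4 + 18*x^3 + 120*x^2 + 350*x + 375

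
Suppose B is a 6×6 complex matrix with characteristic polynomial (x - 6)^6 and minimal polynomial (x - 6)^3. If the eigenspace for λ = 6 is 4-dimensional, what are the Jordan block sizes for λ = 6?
Block sizes for λ = 6: [3, 1, 1, 1]

Step 1 — from the characteristic polynomial, algebraic multiplicity of λ = 6 is 6. From dim ker(B − (6)·I) = 4, there are exactly 4 Jordan blocks for λ = 6.
Step 2 — from the minimal polynomial, the factor (x − 6)^3 tells us the largest block for λ = 6 has size 3.
Step 3 — with total size 6, 4 blocks, and largest block 3, the block sizes (in nonincreasing order) are [3, 1, 1, 1].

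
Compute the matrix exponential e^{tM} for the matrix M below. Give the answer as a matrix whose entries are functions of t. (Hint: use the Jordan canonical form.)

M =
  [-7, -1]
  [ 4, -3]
e^{tM} =
  [-2*t*exp(-5*t) + exp(-5*t), -t*exp(-5*t)]
  [4*t*exp(-5*t), 2*t*exp(-5*t) + exp(-5*t)]

Strategy: write M = P · J · P⁻¹ where J is a Jordan canonical form, so e^{tM} = P · e^{tJ} · P⁻¹, and e^{tJ} can be computed block-by-block.

M has Jordan form
J =
  [-5,  1]
  [ 0, -5]
(up to reordering of blocks).

Per-block formulas:
  For a 2×2 Jordan block J_2(-5): exp(t · J_2(-5)) = e^(-5t)·(I + t·N), where N is the 2×2 nilpotent shift.

After assembling e^{tJ} and conjugating by P, we get:

e^{tM} =
  [-2*t*exp(-5*t) + exp(-5*t), -t*exp(-5*t)]
  [4*t*exp(-5*t), 2*t*exp(-5*t) + exp(-5*t)]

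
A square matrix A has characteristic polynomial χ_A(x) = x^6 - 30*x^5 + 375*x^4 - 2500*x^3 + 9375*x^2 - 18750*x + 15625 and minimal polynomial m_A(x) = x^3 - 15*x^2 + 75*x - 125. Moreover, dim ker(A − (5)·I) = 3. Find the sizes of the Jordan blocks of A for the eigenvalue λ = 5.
Block sizes for λ = 5: [3, 2, 1]

Step 1 — from the characteristic polynomial, algebraic multiplicity of λ = 5 is 6. From dim ker(A − (5)·I) = 3, there are exactly 3 Jordan blocks for λ = 5.
Step 2 — from the minimal polynomial, the factor (x − 5)^3 tells us the largest block for λ = 5 has size 3.
Step 3 — with total size 6, 3 blocks, and largest block 3, the block sizes (in nonincreasing order) are [3, 2, 1].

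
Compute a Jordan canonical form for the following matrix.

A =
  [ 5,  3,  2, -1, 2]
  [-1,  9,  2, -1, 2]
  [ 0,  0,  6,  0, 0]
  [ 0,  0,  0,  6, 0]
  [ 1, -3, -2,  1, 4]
J_2(6) ⊕ J_1(6) ⊕ J_1(6) ⊕ J_1(6)

The characteristic polynomial is
  det(x·I − A) = x^5 - 30*x^4 + 360*x^3 - 2160*x^2 + 6480*x - 7776 = (x - 6)^5

Eigenvalues and multiplicities (the geometric multiplicity of λ is n − rank(A − λI), which equals the number of Jordan blocks for λ):
  λ = 6: algebraic multiplicity = 5, geometric multiplicity = 4

Determining the block sizes for each eigenvalue:
  λ = 6: 4 blocks summing to 5 forces exactly one block of size 2 and the rest size 1 → block sizes [2, 1, 1, 1]

Assembling the blocks gives a Jordan form
J =
  [6, 1, 0, 0, 0]
  [0, 6, 0, 0, 0]
  [0, 0, 6, 0, 0]
  [0, 0, 0, 6, 0]
  [0, 0, 0, 0, 6]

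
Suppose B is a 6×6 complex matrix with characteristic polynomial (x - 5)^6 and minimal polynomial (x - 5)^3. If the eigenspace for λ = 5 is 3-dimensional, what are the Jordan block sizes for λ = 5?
Block sizes for λ = 5: [3, 2, 1]

Step 1 — from the characteristic polynomial, algebraic multiplicity of λ = 5 is 6. From dim ker(B − (5)·I) = 3, there are exactly 3 Jordan blocks for λ = 5.
Step 2 — from the minimal polynomial, the factor (x − 5)^3 tells us the largest block for λ = 5 has size 3.
Step 3 — with total size 6, 3 blocks, and largest block 3, the block sizes (in nonincreasing order) are [3, 2, 1].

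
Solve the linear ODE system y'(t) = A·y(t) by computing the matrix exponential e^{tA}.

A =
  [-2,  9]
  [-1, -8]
e^{tA} =
  [3*t*exp(-5*t) + exp(-5*t), 9*t*exp(-5*t)]
  [-t*exp(-5*t), -3*t*exp(-5*t) + exp(-5*t)]

Strategy: write A = P · J · P⁻¹ where J is a Jordan canonical form, so e^{tA} = P · e^{tJ} · P⁻¹, and e^{tJ} can be computed block-by-block.

A has Jordan form
J =
  [-5,  1]
  [ 0, -5]
(up to reordering of blocks).

Per-block formulas:
  For a 2×2 Jordan block J_2(-5): exp(t · J_2(-5)) = e^(-5t)·(I + t·N), where N is the 2×2 nilpotent shift.

After assembling e^{tJ} and conjugating by P, we get:

e^{tA} =
  [3*t*exp(-5*t) + exp(-5*t), 9*t*exp(-5*t)]
  [-t*exp(-5*t), -3*t*exp(-5*t) + exp(-5*t)]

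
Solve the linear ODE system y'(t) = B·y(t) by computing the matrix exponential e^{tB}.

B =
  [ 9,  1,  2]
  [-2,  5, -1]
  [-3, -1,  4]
e^{tB} =
  [t^2*exp(6*t)/2 + 3*t*exp(6*t) + exp(6*t), t*exp(6*t), t^2*exp(6*t)/2 + 2*t*exp(6*t)]
  [-t^2*exp(6*t)/2 - 2*t*exp(6*t), -t*exp(6*t) + exp(6*t), -t^2*exp(6*t)/2 - t*exp(6*t)]
  [-t^2*exp(6*t)/2 - 3*t*exp(6*t), -t*exp(6*t), -t^2*exp(6*t)/2 - 2*t*exp(6*t) + exp(6*t)]

Strategy: write B = P · J · P⁻¹ where J is a Jordan canonical form, so e^{tB} = P · e^{tJ} · P⁻¹, and e^{tJ} can be computed block-by-block.

B has Jordan form
J =
  [6, 1, 0]
  [0, 6, 1]
  [0, 0, 6]
(up to reordering of blocks).

Per-block formulas:
  For a 3×3 Jordan block J_3(6): exp(t · J_3(6)) = e^(6t)·(I + t·N + (t^2/2)·N^2), where N is the 3×3 nilpotent shift.

After assembling e^{tJ} and conjugating by P, we get:

e^{tB} =
  [t^2*exp(6*t)/2 + 3*t*exp(6*t) + exp(6*t), t*exp(6*t), t^2*exp(6*t)/2 + 2*t*exp(6*t)]
  [-t^2*exp(6*t)/2 - 2*t*exp(6*t), -t*exp(6*t) + exp(6*t), -t^2*exp(6*t)/2 - t*exp(6*t)]
  [-t^2*exp(6*t)/2 - 3*t*exp(6*t), -t*exp(6*t), -t^2*exp(6*t)/2 - 2*t*exp(6*t) + exp(6*t)]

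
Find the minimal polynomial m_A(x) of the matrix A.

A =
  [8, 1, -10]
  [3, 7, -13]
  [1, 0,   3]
x^3 - 18*x^2 + 108*x - 216

The characteristic polynomial is χ_A(x) = (x - 6)^3, so the eigenvalues are known. The minimal polynomial is
  m_A(x) = Π_λ (x − λ)^{k_λ}
where k_λ is the size of the *largest* Jordan block for λ (equivalently, the smallest k with (A − λI)^k v = 0 for every generalised eigenvector v of λ).

  λ = 6: largest Jordan block has size 3, contributing (x − 6)^3

So m_A(x) = (x - 6)^3 = x^3 - 18*x^2 + 108*x - 216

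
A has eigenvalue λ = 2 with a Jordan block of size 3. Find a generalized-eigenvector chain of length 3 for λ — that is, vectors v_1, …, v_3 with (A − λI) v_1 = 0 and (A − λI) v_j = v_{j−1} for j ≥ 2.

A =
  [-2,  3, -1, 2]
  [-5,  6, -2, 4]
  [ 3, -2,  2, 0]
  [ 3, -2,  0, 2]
A Jordan chain for λ = 2 of length 3:
v_1 = (4, 6, -2, -2)ᵀ
v_2 = (-4, -5, 3, 3)ᵀ
v_3 = (1, 0, 0, 0)ᵀ

Let N = A − (2)·I. We want v_3 with N^3 v_3 = 0 but N^2 v_3 ≠ 0; then v_{j-1} := N · v_j for j = 3, …, 2.

Pick v_3 = (1, 0, 0, 0)ᵀ.
Then v_2 = N · v_3 = (-4, -5, 3, 3)ᵀ.
Then v_1 = N · v_2 = (4, 6, -2, -2)ᵀ.

Sanity check: (A − (2)·I) v_1 = (0, 0, 0, 0)ᵀ = 0. ✓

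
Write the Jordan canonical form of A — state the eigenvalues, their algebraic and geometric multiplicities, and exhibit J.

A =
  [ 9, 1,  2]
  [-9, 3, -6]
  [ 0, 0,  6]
J_2(6) ⊕ J_1(6)

The characteristic polynomial is
  det(x·I − A) = x^3 - 18*x^2 + 108*x - 216 = (x - 6)^3

Eigenvalues and multiplicities (the geometric multiplicity of λ is n − rank(A − λI), which equals the number of Jordan blocks for λ):
  λ = 6: algebraic multiplicity = 3, geometric multiplicity = 2

Determining the block sizes for each eigenvalue:
  λ = 6: 2 blocks summing to 3 forces exactly one block of size 2 and the rest size 1 → block sizes [2, 1]

Assembling the blocks gives a Jordan form
J =
  [6, 1, 0]
  [0, 6, 0]
  [0, 0, 6]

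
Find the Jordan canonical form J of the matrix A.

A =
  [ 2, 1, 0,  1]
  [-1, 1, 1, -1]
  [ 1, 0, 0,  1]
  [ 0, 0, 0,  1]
J_3(1) ⊕ J_1(1)

The characteristic polynomial is
  det(x·I − A) = x^4 - 4*x^3 + 6*x^2 - 4*x + 1 = (x - 1)^4

Eigenvalues and multiplicities (the geometric multiplicity of λ is n − rank(A − λI), which equals the number of Jordan blocks for λ):
  λ = 1: algebraic multiplicity = 4, geometric multiplicity = 2

Determining the block sizes for each eigenvalue:
  λ = 1: with am = 4 and gm = 2, the partition is not yet determined (e.g. several partitions of 4 into 2 parts exist). Let N = A − (1)·I. Computing rank(N^1) = 2, rank(N^2) = 1, rank(N^3) = 0; the number of blocks of size ≥ j is rank(N^{j−1}) − rank(N^j), giving [2, 1, 1]. So we have 1 block(s) of size 3, 1 block(s) of size 1 → block sizes [3, 1]

Assembling the blocks gives a Jordan form
J =
  [1, 1, 0, 0]
  [0, 1, 1, 0]
  [0, 0, 1, 0]
  [0, 0, 0, 1]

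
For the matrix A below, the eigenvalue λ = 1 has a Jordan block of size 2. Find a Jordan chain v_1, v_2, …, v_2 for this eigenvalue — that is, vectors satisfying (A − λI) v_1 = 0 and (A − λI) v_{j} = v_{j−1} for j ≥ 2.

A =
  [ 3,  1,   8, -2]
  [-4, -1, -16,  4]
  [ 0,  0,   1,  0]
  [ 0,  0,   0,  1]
A Jordan chain for λ = 1 of length 2:
v_1 = (2, -4, 0, 0)ᵀ
v_2 = (1, 0, 0, 0)ᵀ

Let N = A − (1)·I. We want v_2 with N^2 v_2 = 0 but N^1 v_2 ≠ 0; then v_{j-1} := N · v_j for j = 2, …, 2.

Pick v_2 = (1, 0, 0, 0)ᵀ.
Then v_1 = N · v_2 = (2, -4, 0, 0)ᵀ.

Sanity check: (A − (1)·I) v_1 = (0, 0, 0, 0)ᵀ = 0. ✓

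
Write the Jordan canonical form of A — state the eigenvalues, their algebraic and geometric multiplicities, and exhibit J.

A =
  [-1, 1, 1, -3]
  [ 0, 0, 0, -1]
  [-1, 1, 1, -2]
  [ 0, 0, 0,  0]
J_2(0) ⊕ J_2(0)

The characteristic polynomial is
  det(x·I − A) = x^4

Eigenvalues and multiplicities (the geometric multiplicity of λ is n − rank(A − λI), which equals the number of Jordan blocks for λ):
  λ = 0: algebraic multiplicity = 4, geometric multiplicity = 2

Determining the block sizes for each eigenvalue:
  λ = 0: with am = 4 and gm = 2, the partition is not yet determined (e.g. several partitions of 4 into 2 parts exist). Let N = A − (0)·I. Computing rank(N^1) = 2, rank(N^2) = 0; the number of blocks of size ≥ j is rank(N^{j−1}) − rank(N^j), giving [2, 2]. So we have 2 block(s) of size 2 → block sizes [2, 2]

Assembling the blocks gives a Jordan form
J =
  [0, 1, 0, 0]
  [0, 0, 0, 0]
  [0, 0, 0, 1]
  [0, 0, 0, 0]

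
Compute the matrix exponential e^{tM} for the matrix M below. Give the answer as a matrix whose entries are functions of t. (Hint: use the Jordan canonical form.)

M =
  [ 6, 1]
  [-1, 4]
e^{tM} =
  [t*exp(5*t) + exp(5*t), t*exp(5*t)]
  [-t*exp(5*t), -t*exp(5*t) + exp(5*t)]

Strategy: write M = P · J · P⁻¹ where J is a Jordan canonical form, so e^{tM} = P · e^{tJ} · P⁻¹, and e^{tJ} can be computed block-by-block.

M has Jordan form
J =
  [5, 1]
  [0, 5]
(up to reordering of blocks).

Per-block formulas:
  For a 2×2 Jordan block J_2(5): exp(t · J_2(5)) = e^(5t)·(I + t·N), where N is the 2×2 nilpotent shift.

After assembling e^{tJ} and conjugating by P, we get:

e^{tM} =
  [t*exp(5*t) + exp(5*t), t*exp(5*t)]
  [-t*exp(5*t), -t*exp(5*t) + exp(5*t)]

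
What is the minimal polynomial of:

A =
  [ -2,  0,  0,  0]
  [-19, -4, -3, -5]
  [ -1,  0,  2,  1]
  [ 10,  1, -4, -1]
x^4 + 5*x^3 + 9*x^2 + 7*x + 2

The characteristic polynomial is χ_A(x) = (x + 1)^3*(x + 2), so the eigenvalues are known. The minimal polynomial is
  m_A(x) = Π_λ (x − λ)^{k_λ}
where k_λ is the size of the *largest* Jordan block for λ (equivalently, the smallest k with (A − λI)^k v = 0 for every generalised eigenvector v of λ).

  λ = -2: largest Jordan block has size 1, contributing (x + 2)
  λ = -1: largest Jordan block has size 3, contributing (x + 1)^3

So m_A(x) = (x + 1)^3*(x + 2) = x^4 + 5*x^3 + 9*x^2 + 7*x + 2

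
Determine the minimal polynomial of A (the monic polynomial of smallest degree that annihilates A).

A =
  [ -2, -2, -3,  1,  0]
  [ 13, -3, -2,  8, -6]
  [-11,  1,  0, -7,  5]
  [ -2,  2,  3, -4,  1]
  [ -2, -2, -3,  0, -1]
x^3 + 6*x^2 + 12*x + 8

The characteristic polynomial is χ_A(x) = (x + 2)^5, so the eigenvalues are known. The minimal polynomial is
  m_A(x) = Π_λ (x − λ)^{k_λ}
where k_λ is the size of the *largest* Jordan block for λ (equivalently, the smallest k with (A − λI)^k v = 0 for every generalised eigenvector v of λ).

  λ = -2: largest Jordan block has size 3, contributing (x + 2)^3

So m_A(x) = (x + 2)^3 = x^3 + 6*x^2 + 12*x + 8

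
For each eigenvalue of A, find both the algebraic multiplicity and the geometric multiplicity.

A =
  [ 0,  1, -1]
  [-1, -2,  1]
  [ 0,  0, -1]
λ = -1: alg = 3, geom = 2

Step 1 — factor the characteristic polynomial to read off the algebraic multiplicities:
  χ_A(x) = (x + 1)^3

Step 2 — compute geometric multiplicities via the rank-nullity identity g(λ) = n − rank(A − λI):
  rank(A − (-1)·I) = 1, so dim ker(A − (-1)·I) = n − 1 = 2

Summary:
  λ = -1: algebraic multiplicity = 3, geometric multiplicity = 2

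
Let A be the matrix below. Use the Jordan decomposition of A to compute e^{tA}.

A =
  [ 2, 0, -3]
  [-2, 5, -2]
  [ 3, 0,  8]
e^{tA} =
  [-3*t*exp(5*t) + exp(5*t), 0, -3*t*exp(5*t)]
  [-2*t*exp(5*t), exp(5*t), -2*t*exp(5*t)]
  [3*t*exp(5*t), 0, 3*t*exp(5*t) + exp(5*t)]

Strategy: write A = P · J · P⁻¹ where J is a Jordan canonical form, so e^{tA} = P · e^{tJ} · P⁻¹, and e^{tJ} can be computed block-by-block.

A has Jordan form
J =
  [5, 1, 0]
  [0, 5, 0]
  [0, 0, 5]
(up to reordering of blocks).

Per-block formulas:
  For a 1×1 block at λ = 5: exp(t · [5]) = [e^(5t)].
  For a 2×2 Jordan block J_2(5): exp(t · J_2(5)) = e^(5t)·(I + t·N), where N is the 2×2 nilpotent shift.

After assembling e^{tJ} and conjugating by P, we get:

e^{tA} =
  [-3*t*exp(5*t) + exp(5*t), 0, -3*t*exp(5*t)]
  [-2*t*exp(5*t), exp(5*t), -2*t*exp(5*t)]
  [3*t*exp(5*t), 0, 3*t*exp(5*t) + exp(5*t)]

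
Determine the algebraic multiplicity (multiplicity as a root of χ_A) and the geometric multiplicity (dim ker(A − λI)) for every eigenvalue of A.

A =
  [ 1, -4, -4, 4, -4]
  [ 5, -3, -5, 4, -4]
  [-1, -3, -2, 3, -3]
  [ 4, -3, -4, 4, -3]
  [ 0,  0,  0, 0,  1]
λ = -3: alg = 1, geom = 1; λ = 1: alg = 4, geom = 2

Step 1 — factor the characteristic polynomial to read off the algebraic multiplicities:
  χ_A(x) = (x - 1)^4*(x + 3)

Step 2 — compute geometric multiplicities via the rank-nullity identity g(λ) = n − rank(A − λI):
  rank(A − (-3)·I) = 4, so dim ker(A − (-3)·I) = n − 4 = 1
  rank(A − (1)·I) = 3, so dim ker(A − (1)·I) = n − 3 = 2

Summary:
  λ = -3: algebraic multiplicity = 1, geometric multiplicity = 1
  λ = 1: algebraic multiplicity = 4, geometric multiplicity = 2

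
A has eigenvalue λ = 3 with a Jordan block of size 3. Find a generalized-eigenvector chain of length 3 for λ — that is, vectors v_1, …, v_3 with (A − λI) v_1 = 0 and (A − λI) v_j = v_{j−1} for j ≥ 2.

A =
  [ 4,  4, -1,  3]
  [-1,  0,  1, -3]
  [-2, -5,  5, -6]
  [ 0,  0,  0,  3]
A Jordan chain for λ = 3 of length 3:
v_1 = (-1, 0, -1, 0)ᵀ
v_2 = (1, -1, -2, 0)ᵀ
v_3 = (1, 0, 0, 0)ᵀ

Let N = A − (3)·I. We want v_3 with N^3 v_3 = 0 but N^2 v_3 ≠ 0; then v_{j-1} := N · v_j for j = 3, …, 2.

Pick v_3 = (1, 0, 0, 0)ᵀ.
Then v_2 = N · v_3 = (1, -1, -2, 0)ᵀ.
Then v_1 = N · v_2 = (-1, 0, -1, 0)ᵀ.

Sanity check: (A − (3)·I) v_1 = (0, 0, 0, 0)ᵀ = 0. ✓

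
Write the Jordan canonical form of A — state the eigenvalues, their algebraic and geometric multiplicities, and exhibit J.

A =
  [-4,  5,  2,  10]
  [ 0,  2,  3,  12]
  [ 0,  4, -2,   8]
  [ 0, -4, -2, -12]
J_3(-4) ⊕ J_1(-4)

The characteristic polynomial is
  det(x·I − A) = x^4 + 16*x^3 + 96*x^2 + 256*x + 256 = (x + 4)^4

Eigenvalues and multiplicities (the geometric multiplicity of λ is n − rank(A − λI), which equals the number of Jordan blocks for λ):
  λ = -4: algebraic multiplicity = 4, geometric multiplicity = 2

Determining the block sizes for each eigenvalue:
  λ = -4: with am = 4 and gm = 2, the partition is not yet determined (e.g. several partitions of 4 into 2 parts exist). Let N = A − (-4)·I. Computing rank(N^1) = 2, rank(N^2) = 1, rank(N^3) = 0; the number of blocks of size ≥ j is rank(N^{j−1}) − rank(N^j), giving [2, 1, 1]. So we have 1 block(s) of size 3, 1 block(s) of size 1 → block sizes [3, 1]

Assembling the blocks gives a Jordan form
J =
  [-4,  1,  0,  0]
  [ 0, -4,  1,  0]
  [ 0,  0, -4,  0]
  [ 0,  0,  0, -4]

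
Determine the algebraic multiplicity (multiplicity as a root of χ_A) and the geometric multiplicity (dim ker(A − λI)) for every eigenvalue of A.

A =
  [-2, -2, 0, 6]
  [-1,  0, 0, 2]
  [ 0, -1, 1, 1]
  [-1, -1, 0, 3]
λ = 0: alg = 2, geom = 1; λ = 1: alg = 2, geom = 1

Step 1 — factor the characteristic polynomial to read off the algebraic multiplicities:
  χ_A(x) = x^2*(x - 1)^2

Step 2 — compute geometric multiplicities via the rank-nullity identity g(λ) = n − rank(A − λI):
  rank(A − (0)·I) = 3, so dim ker(A − (0)·I) = n − 3 = 1
  rank(A − (1)·I) = 3, so dim ker(A − (1)·I) = n − 3 = 1

Summary:
  λ = 0: algebraic multiplicity = 2, geometric multiplicity = 1
  λ = 1: algebraic multiplicity = 2, geometric multiplicity = 1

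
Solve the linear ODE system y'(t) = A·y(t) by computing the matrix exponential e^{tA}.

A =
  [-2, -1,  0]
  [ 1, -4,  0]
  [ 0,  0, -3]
e^{tA} =
  [t*exp(-3*t) + exp(-3*t), -t*exp(-3*t), 0]
  [t*exp(-3*t), -t*exp(-3*t) + exp(-3*t), 0]
  [0, 0, exp(-3*t)]

Strategy: write A = P · J · P⁻¹ where J is a Jordan canonical form, so e^{tA} = P · e^{tJ} · P⁻¹, and e^{tJ} can be computed block-by-block.

A has Jordan form
J =
  [-3,  1,  0]
  [ 0, -3,  0]
  [ 0,  0, -3]
(up to reordering of blocks).

Per-block formulas:
  For a 2×2 Jordan block J_2(-3): exp(t · J_2(-3)) = e^(-3t)·(I + t·N), where N is the 2×2 nilpotent shift.
  For a 1×1 block at λ = -3: exp(t · [-3]) = [e^(-3t)].

After assembling e^{tJ} and conjugating by P, we get:

e^{tA} =
  [t*exp(-3*t) + exp(-3*t), -t*exp(-3*t), 0]
  [t*exp(-3*t), -t*exp(-3*t) + exp(-3*t), 0]
  [0, 0, exp(-3*t)]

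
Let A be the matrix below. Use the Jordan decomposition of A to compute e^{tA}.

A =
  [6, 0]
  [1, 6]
e^{tA} =
  [exp(6*t), 0]
  [t*exp(6*t), exp(6*t)]

Strategy: write A = P · J · P⁻¹ where J is a Jordan canonical form, so e^{tA} = P · e^{tJ} · P⁻¹, and e^{tJ} can be computed block-by-block.

A has Jordan form
J =
  [6, 1]
  [0, 6]
(up to reordering of blocks).

Per-block formulas:
  For a 2×2 Jordan block J_2(6): exp(t · J_2(6)) = e^(6t)·(I + t·N), where N is the 2×2 nilpotent shift.

After assembling e^{tJ} and conjugating by P, we get:

e^{tA} =
  [exp(6*t), 0]
  [t*exp(6*t), exp(6*t)]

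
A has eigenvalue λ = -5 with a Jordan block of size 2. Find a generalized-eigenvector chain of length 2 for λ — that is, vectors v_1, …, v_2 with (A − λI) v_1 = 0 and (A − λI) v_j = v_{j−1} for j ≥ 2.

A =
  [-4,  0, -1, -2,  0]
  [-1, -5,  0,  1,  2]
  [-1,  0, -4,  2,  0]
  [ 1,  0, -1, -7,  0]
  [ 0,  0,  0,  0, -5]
A Jordan chain for λ = -5 of length 2:
v_1 = (1, -1, -1, 1, 0)ᵀ
v_2 = (1, 0, 0, 0, 0)ᵀ

Let N = A − (-5)·I. We want v_2 with N^2 v_2 = 0 but N^1 v_2 ≠ 0; then v_{j-1} := N · v_j for j = 2, …, 2.

Pick v_2 = (1, 0, 0, 0, 0)ᵀ.
Then v_1 = N · v_2 = (1, -1, -1, 1, 0)ᵀ.

Sanity check: (A − (-5)·I) v_1 = (0, 0, 0, 0, 0)ᵀ = 0. ✓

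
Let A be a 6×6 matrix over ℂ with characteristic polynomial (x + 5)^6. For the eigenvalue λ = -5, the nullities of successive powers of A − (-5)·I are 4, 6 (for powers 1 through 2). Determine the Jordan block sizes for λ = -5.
Block sizes for λ = -5: [2, 2, 1, 1]

From the dimensions of kernels of powers, the number of Jordan blocks of size at least j is d_j − d_{j−1} where d_j = dim ker(N^j) (with d_0 = 0). Computing the differences gives [4, 2].
The number of blocks of size exactly k is (#blocks of size ≥ k) − (#blocks of size ≥ k + 1), so the partition is: 2 block(s) of size 1, 2 block(s) of size 2.
In nonincreasing order the block sizes are [2, 2, 1, 1].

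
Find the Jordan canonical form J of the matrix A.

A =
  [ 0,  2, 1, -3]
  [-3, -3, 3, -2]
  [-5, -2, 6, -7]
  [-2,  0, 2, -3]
J_2(-1) ⊕ J_2(1)

The characteristic polynomial is
  det(x·I − A) = x^4 - 2*x^2 + 1 = (x - 1)^2*(x + 1)^2

Eigenvalues and multiplicities (the geometric multiplicity of λ is n − rank(A − λI), which equals the number of Jordan blocks for λ):
  λ = -1: algebraic multiplicity = 2, geometric multiplicity = 1
  λ = 1: algebraic multiplicity = 2, geometric multiplicity = 1

Determining the block sizes for each eigenvalue:
  λ = -1: one block (gm = 1), so the single block has size am = 2 → block sizes [2]
  λ = 1: one block (gm = 1), so the single block has size am = 2 → block sizes [2]

Assembling the blocks gives a Jordan form
J =
  [-1,  1, 0, 0]
  [ 0, -1, 0, 0]
  [ 0,  0, 1, 1]
  [ 0,  0, 0, 1]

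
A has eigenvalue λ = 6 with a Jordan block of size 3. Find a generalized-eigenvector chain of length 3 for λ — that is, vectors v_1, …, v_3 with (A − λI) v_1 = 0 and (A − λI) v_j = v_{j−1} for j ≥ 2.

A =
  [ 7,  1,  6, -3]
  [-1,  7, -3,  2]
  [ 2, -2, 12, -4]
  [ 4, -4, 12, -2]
A Jordan chain for λ = 6 of length 3:
v_1 = (2, -2, 4, 8)ᵀ
v_2 = (1, 1, -2, -4)ᵀ
v_3 = (0, 1, 0, 0)ᵀ

Let N = A − (6)·I. We want v_3 with N^3 v_3 = 0 but N^2 v_3 ≠ 0; then v_{j-1} := N · v_j for j = 3, …, 2.

Pick v_3 = (0, 1, 0, 0)ᵀ.
Then v_2 = N · v_3 = (1, 1, -2, -4)ᵀ.
Then v_1 = N · v_2 = (2, -2, 4, 8)ᵀ.

Sanity check: (A − (6)·I) v_1 = (0, 0, 0, 0)ᵀ = 0. ✓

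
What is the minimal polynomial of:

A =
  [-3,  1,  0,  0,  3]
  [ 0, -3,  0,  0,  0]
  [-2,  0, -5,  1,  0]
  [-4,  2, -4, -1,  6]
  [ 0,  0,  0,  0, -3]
x^2 + 6*x + 9

The characteristic polynomial is χ_A(x) = (x + 3)^5, so the eigenvalues are known. The minimal polynomial is
  m_A(x) = Π_λ (x − λ)^{k_λ}
where k_λ is the size of the *largest* Jordan block for λ (equivalently, the smallest k with (A − λI)^k v = 0 for every generalised eigenvector v of λ).

  λ = -3: largest Jordan block has size 2, contributing (x + 3)^2

So m_A(x) = (x + 3)^2 = x^2 + 6*x + 9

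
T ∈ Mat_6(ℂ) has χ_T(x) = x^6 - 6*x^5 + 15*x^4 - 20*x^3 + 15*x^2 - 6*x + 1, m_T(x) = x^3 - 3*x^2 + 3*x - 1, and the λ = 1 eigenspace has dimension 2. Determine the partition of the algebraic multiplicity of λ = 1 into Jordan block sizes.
Block sizes for λ = 1: [3, 3]

Step 1 — from the characteristic polynomial, algebraic multiplicity of λ = 1 is 6. From dim ker(T − (1)·I) = 2, there are exactly 2 Jordan blocks for λ = 1.
Step 2 — from the minimal polynomial, the factor (x − 1)^3 tells us the largest block for λ = 1 has size 3.
Step 3 — with total size 6, 2 blocks, and largest block 3, the block sizes (in nonincreasing order) are [3, 3].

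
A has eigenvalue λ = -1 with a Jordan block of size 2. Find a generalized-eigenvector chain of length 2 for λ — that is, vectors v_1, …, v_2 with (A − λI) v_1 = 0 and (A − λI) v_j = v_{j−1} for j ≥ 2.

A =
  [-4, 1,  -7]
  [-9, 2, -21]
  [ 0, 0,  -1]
A Jordan chain for λ = -1 of length 2:
v_1 = (-3, -9, 0)ᵀ
v_2 = (1, 0, 0)ᵀ

Let N = A − (-1)·I. We want v_2 with N^2 v_2 = 0 but N^1 v_2 ≠ 0; then v_{j-1} := N · v_j for j = 2, …, 2.

Pick v_2 = (1, 0, 0)ᵀ.
Then v_1 = N · v_2 = (-3, -9, 0)ᵀ.

Sanity check: (A − (-1)·I) v_1 = (0, 0, 0)ᵀ = 0. ✓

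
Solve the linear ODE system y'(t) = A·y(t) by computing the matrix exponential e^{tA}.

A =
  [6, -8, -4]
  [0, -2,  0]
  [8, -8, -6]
e^{tA} =
  [2*exp(2*t) - exp(-2*t), -2*exp(2*t) + 2*exp(-2*t), -exp(2*t) + exp(-2*t)]
  [0, exp(-2*t), 0]
  [2*exp(2*t) - 2*exp(-2*t), -2*exp(2*t) + 2*exp(-2*t), -exp(2*t) + 2*exp(-2*t)]

Strategy: write A = P · J · P⁻¹ where J is a Jordan canonical form, so e^{tA} = P · e^{tJ} · P⁻¹, and e^{tJ} can be computed block-by-block.

A has Jordan form
J =
  [-2,  0, 0]
  [ 0, -2, 0]
  [ 0,  0, 2]
(up to reordering of blocks).

Per-block formulas:
  For a 1×1 block at λ = -2: exp(t · [-2]) = [e^(-2t)].
  For a 1×1 block at λ = 2: exp(t · [2]) = [e^(2t)].

After assembling e^{tJ} and conjugating by P, we get:

e^{tA} =
  [2*exp(2*t) - exp(-2*t), -2*exp(2*t) + 2*exp(-2*t), -exp(2*t) + exp(-2*t)]
  [0, exp(-2*t), 0]
  [2*exp(2*t) - 2*exp(-2*t), -2*exp(2*t) + 2*exp(-2*t), -exp(2*t) + 2*exp(-2*t)]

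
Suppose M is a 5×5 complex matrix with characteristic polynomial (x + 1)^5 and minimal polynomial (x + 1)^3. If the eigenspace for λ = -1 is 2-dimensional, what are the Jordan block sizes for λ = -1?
Block sizes for λ = -1: [3, 2]

Step 1 — from the characteristic polynomial, algebraic multiplicity of λ = -1 is 5. From dim ker(M − (-1)·I) = 2, there are exactly 2 Jordan blocks for λ = -1.
Step 2 — from the minimal polynomial, the factor (x + 1)^3 tells us the largest block for λ = -1 has size 3.
Step 3 — with total size 5, 2 blocks, and largest block 3, the block sizes (in nonincreasing order) are [3, 2].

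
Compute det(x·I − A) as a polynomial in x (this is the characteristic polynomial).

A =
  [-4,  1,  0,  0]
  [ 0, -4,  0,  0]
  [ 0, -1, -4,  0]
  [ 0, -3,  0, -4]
x^4 + 16*x^3 + 96*x^2 + 256*x + 256

Expanding det(x·I − A) (e.g. by cofactor expansion or by noting that A is similar to its Jordan form J, which has the same characteristic polynomial as A) gives
  χ_A(x) = x^4 + 16*x^3 + 96*x^2 + 256*x + 256
which factors as (x + 4)^4. The eigenvalues (with algebraic multiplicities) are λ = -4 with multiplicity 4.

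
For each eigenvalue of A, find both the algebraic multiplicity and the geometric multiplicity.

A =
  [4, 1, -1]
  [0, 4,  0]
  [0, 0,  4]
λ = 4: alg = 3, geom = 2

Step 1 — factor the characteristic polynomial to read off the algebraic multiplicities:
  χ_A(x) = (x - 4)^3

Step 2 — compute geometric multiplicities via the rank-nullity identity g(λ) = n − rank(A − λI):
  rank(A − (4)·I) = 1, so dim ker(A − (4)·I) = n − 1 = 2

Summary:
  λ = 4: algebraic multiplicity = 3, geometric multiplicity = 2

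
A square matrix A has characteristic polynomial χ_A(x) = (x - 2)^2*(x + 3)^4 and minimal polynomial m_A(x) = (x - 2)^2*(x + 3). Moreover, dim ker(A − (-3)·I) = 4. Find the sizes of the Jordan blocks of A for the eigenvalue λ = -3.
Block sizes for λ = -3: [1, 1, 1, 1]

Step 1 — from the characteristic polynomial, algebraic multiplicity of λ = -3 is 4. From dim ker(A − (-3)·I) = 4, there are exactly 4 Jordan blocks for λ = -3.
Step 2 — from the minimal polynomial, the factor (x + 3) tells us the largest block for λ = -3 has size 1.
Step 3 — with total size 4, 4 blocks, and largest block 1, the block sizes (in nonincreasing order) are [1, 1, 1, 1].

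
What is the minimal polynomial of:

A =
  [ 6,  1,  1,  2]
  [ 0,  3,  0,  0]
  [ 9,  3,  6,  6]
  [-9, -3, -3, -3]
x^2 - 6*x + 9

The characteristic polynomial is χ_A(x) = (x - 3)^4, so the eigenvalues are known. The minimal polynomial is
  m_A(x) = Π_λ (x − λ)^{k_λ}
where k_λ is the size of the *largest* Jordan block for λ (equivalently, the smallest k with (A − λI)^k v = 0 for every generalised eigenvector v of λ).

  λ = 3: largest Jordan block has size 2, contributing (x − 3)^2

So m_A(x) = (x - 3)^2 = x^2 - 6*x + 9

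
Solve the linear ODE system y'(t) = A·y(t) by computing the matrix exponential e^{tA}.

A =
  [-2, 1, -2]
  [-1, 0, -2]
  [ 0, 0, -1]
e^{tA} =
  [-t*exp(-t) + exp(-t), t*exp(-t), -2*t*exp(-t)]
  [-t*exp(-t), t*exp(-t) + exp(-t), -2*t*exp(-t)]
  [0, 0, exp(-t)]

Strategy: write A = P · J · P⁻¹ where J is a Jordan canonical form, so e^{tA} = P · e^{tJ} · P⁻¹, and e^{tJ} can be computed block-by-block.

A has Jordan form
J =
  [-1,  1,  0]
  [ 0, -1,  0]
  [ 0,  0, -1]
(up to reordering of blocks).

Per-block formulas:
  For a 2×2 Jordan block J_2(-1): exp(t · J_2(-1)) = e^(-1t)·(I + t·N), where N is the 2×2 nilpotent shift.
  For a 1×1 block at λ = -1: exp(t · [-1]) = [e^(-1t)].

After assembling e^{tJ} and conjugating by P, we get:

e^{tA} =
  [-t*exp(-t) + exp(-t), t*exp(-t), -2*t*exp(-t)]
  [-t*exp(-t), t*exp(-t) + exp(-t), -2*t*exp(-t)]
  [0, 0, exp(-t)]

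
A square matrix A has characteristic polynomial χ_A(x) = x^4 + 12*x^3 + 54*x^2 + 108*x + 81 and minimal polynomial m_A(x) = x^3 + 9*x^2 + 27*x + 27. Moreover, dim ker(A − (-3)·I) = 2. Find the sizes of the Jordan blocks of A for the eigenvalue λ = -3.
Block sizes for λ = -3: [3, 1]

Step 1 — from the characteristic polynomial, algebraic multiplicity of λ = -3 is 4. From dim ker(A − (-3)·I) = 2, there are exactly 2 Jordan blocks for λ = -3.
Step 2 — from the minimal polynomial, the factor (x + 3)^3 tells us the largest block for λ = -3 has size 3.
Step 3 — with total size 4, 2 blocks, and largest block 3, the block sizes (in nonincreasing order) are [3, 1].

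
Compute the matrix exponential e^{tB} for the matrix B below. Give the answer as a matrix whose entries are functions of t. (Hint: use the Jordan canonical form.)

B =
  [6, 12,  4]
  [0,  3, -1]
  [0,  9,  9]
e^{tB} =
  [exp(6*t), 12*t*exp(6*t), 4*t*exp(6*t)]
  [0, -3*t*exp(6*t) + exp(6*t), -t*exp(6*t)]
  [0, 9*t*exp(6*t), 3*t*exp(6*t) + exp(6*t)]

Strategy: write B = P · J · P⁻¹ where J is a Jordan canonical form, so e^{tB} = P · e^{tJ} · P⁻¹, and e^{tJ} can be computed block-by-block.

B has Jordan form
J =
  [6, 1, 0]
  [0, 6, 0]
  [0, 0, 6]
(up to reordering of blocks).

Per-block formulas:
  For a 2×2 Jordan block J_2(6): exp(t · J_2(6)) = e^(6t)·(I + t·N), where N is the 2×2 nilpotent shift.
  For a 1×1 block at λ = 6: exp(t · [6]) = [e^(6t)].

After assembling e^{tJ} and conjugating by P, we get:

e^{tB} =
  [exp(6*t), 12*t*exp(6*t), 4*t*exp(6*t)]
  [0, -3*t*exp(6*t) + exp(6*t), -t*exp(6*t)]
  [0, 9*t*exp(6*t), 3*t*exp(6*t) + exp(6*t)]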